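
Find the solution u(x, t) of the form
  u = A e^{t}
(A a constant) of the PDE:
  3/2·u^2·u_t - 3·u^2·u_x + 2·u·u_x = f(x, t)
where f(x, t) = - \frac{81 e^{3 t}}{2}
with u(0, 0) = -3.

Substitute the ansatz u = A e^{t} into the left-hand side.
Derivatives of the ansatz:
  u_t = A e^{t}
  u_x = 0
Term by term:
  3/2·u^2·u_t = \frac{3 A^{3} e^{3 t}}{2}
  -3·u^2·u_x = 0
  2·u·u_x = 0
So the left-hand side equals
  \frac{3 A^{3} e^{3 t}}{2}
This must equal f(x, t) = - \frac{81 e^{3 t}}{2} identically.
Matching coefficients of the independent functions:
  [e^{3 t}]:  \frac{3 A^{3}}{2} = - \frac{81}{2}
Solving: A = -3.
Check against the point condition:
  u(0, 0) = -3  ⟹  A = -3  ✓
Hence u(x, t) = - 3 e^{t}.

Answer: u(x, t) = - 3 e^{t}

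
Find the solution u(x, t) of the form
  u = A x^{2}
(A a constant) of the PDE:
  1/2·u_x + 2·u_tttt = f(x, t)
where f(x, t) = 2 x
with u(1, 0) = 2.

Answer: u(x, t) = 2 x^{2}

Derivation:
Substitute the ansatz u = A x^{2} into the left-hand side.
Derivatives of the ansatz:
  u_x = 2 A x
  u_tttt = 0
Term by term:
  1/2·u_x = A x
  2·u_tttt = 0
So the left-hand side equals
  A x
This must equal f(x, t) = 2 x identically.
Matching coefficients of the independent functions:
  [x]:  A = 2
Solving: A = 2.
Check against the point condition:
  u(1, 0) = 2  ⟹  A = 2  ✓
Hence u(x, t) = 2 x^{2}.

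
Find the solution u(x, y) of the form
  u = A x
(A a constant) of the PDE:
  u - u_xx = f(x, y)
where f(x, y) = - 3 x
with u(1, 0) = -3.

Substitute the ansatz u = A x into the left-hand side.
Derivatives of the ansatz:
  u_xx = 0
Term by term:
  u = A x
  -u_xx = 0
So the left-hand side equals
  A x
This must equal f(x, y) = - 3 x identically.
Matching coefficients of the independent functions:
  [x]:  A = -3
Solving: A = -3.
Check against the point condition:
  u(1, 0) = -3  ⟹  A = -3  ✓
Hence u(x, y) = - 3 x.

Answer: u(x, y) = - 3 x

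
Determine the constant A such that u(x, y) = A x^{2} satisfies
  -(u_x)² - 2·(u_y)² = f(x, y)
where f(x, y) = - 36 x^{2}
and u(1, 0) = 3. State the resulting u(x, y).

Answer: u(x, y) = 3 x^{2}

Derivation:
Substitute the ansatz u = A x^{2} into the left-hand side.
Derivatives of the ansatz:
  u_x = 2 A x
  u_y = 0
Term by term:
  -(u_x)² = - 4 A^{2} x^{2}
  -2·(u_y)² = 0
So the left-hand side equals
  - 4 A^{2} x^{2}
This must equal f(x, y) = - 36 x^{2} identically.
Matching coefficients of the independent functions:
  [x^{2}]:  - 4 A^{2} = -36
These equations allow (A) = (-3) or (3).
Impose the point condition(s):
  u(1, 0) = 3  ⟹  A = 3
Only A = 3 satisfies everything.
Hence u(x, y) = 3 x^{2}.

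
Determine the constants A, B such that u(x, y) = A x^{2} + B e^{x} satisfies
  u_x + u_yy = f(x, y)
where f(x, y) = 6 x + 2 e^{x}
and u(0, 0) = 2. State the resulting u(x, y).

Answer: u(x, y) = 3 x^{2} + 2 e^{x}

Derivation:
Substitute the ansatz u = A x^{2} + B e^{x} into the left-hand side.
Derivatives of the ansatz:
  u_x = 2 A x + B e^{x}
  u_yy = 0
Term by term:
  u_x = 2 A x + B e^{x}
  u_yy = 0
So the left-hand side equals
  2 A x + B e^{x}
This must equal f(x, y) = 6 x + 2 e^{x} identically.
Matching coefficients of the independent functions:
  [x]:  2 A = 6
  [e^{x}]:  B = 2
Solving: A = 3, B = 2.
Check against the point condition:
  u(0, 0) = 2  ⟹  B = 2  ✓
Hence u(x, y) = 3 x^{2} + 2 e^{x}.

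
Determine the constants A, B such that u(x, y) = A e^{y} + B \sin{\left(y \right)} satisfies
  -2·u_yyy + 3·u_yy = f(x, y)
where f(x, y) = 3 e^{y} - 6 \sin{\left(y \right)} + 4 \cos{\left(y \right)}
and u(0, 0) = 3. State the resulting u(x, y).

Answer: u(x, y) = 3 e^{y} + 2 \sin{\left(y \right)}

Derivation:
Substitute the ansatz u = A e^{y} + B \sin{\left(y \right)} into the left-hand side.
Derivatives of the ansatz:
  u_yyy = A e^{y} - B \cos{\left(y \right)}
  u_yy = A e^{y} - B \sin{\left(y \right)}
Term by term:
  -2·u_yyy = - 2 A e^{y} + 2 B \cos{\left(y \right)}
  3·u_yy = 3 A e^{y} - 3 B \sin{\left(y \right)}
So the left-hand side equals
  A e^{y} - 3 B \sin{\left(y \right)} + 2 B \cos{\left(y \right)}
This must equal f(x, y) = 3 e^{y} - 6 \sin{\left(y \right)} + 4 \cos{\left(y \right)} identically.
Matching coefficients of the independent functions:
  [e^{y}]:  A = 3
  [\sin{\left(y \right)}]:  - 3 B = -6
  [\cos{\left(y \right)}]:  2 B = 4
Solving: A = 3, B = 2.
Check against the point condition:
  u(0, 0) = 3  ⟹  A = 3  ✓
Hence u(x, y) = 3 e^{y} + 2 \sin{\left(y \right)}.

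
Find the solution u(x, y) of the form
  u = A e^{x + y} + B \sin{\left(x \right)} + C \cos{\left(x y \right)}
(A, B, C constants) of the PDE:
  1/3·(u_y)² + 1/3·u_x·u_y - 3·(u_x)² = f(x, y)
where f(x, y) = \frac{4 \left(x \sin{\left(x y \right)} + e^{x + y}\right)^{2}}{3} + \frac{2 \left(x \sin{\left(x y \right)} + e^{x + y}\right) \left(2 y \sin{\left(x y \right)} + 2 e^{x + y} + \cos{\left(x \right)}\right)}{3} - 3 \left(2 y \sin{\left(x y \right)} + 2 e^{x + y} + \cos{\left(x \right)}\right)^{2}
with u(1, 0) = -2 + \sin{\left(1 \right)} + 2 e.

Answer: u(x, y) = 2 e^{x + y} + \sin{\left(x \right)} - 2 \cos{\left(x y \right)}

Derivation:
Substitute the ansatz u = A e^{x + y} + B \sin{\left(x \right)} + C \cos{\left(x y \right)} into the left-hand side.
Derivatives of the ansatz:
  u_y = A e^{x} e^{y} - C x \sin{\left(x y \right)}
  u_x = A e^{x} e^{y} + B \cos{\left(x \right)} - C y \sin{\left(x y \right)}
Term by term:
  1/3·(u_y)² = \frac{A^{2} e^{2 x} e^{2 y}}{3} - \frac{2 A C x e^{x} e^{y} \sin{\left(x y \right)}}{3} + \frac{C^{2} x^{2} \sin^{2}{\left(x y \right)}}{3}
  1/3·u_x·u_y = \frac{A^{2} e^{2 x} e^{2 y}}{3} + \frac{A B e^{x} e^{y} \cos{\left(x \right)}}{3} - \frac{A C x e^{x} e^{y} \sin{\left(x y \right)}}{3} - \frac{A C y e^{x} e^{y} \sin{\left(x y \right)}}{3} - \frac{B C x \sin{\left(x y \right)} \cos{\left(x \right)}}{3} + \frac{C^{2} x y \sin^{2}{\left(x y \right)}}{3}
  -3·(u_x)² = - 3 A^{2} e^{2 x} e^{2 y} - 6 A B e^{x} e^{y} \cos{\left(x \right)} + 6 A C y e^{x} e^{y} \sin{\left(x y \right)} - 3 B^{2} \cos^{2}{\left(x \right)} + 6 B C y \sin{\left(x y \right)} \cos{\left(x \right)} - 3 C^{2} y^{2} \sin^{2}{\left(x y \right)}
So the left-hand side equals
  - \frac{7 A^{2} e^{2 x} e^{2 y}}{3} - \frac{17 A B e^{x} e^{y} \cos{\left(x \right)}}{3} - A C x e^{x} e^{y} \sin{\left(x y \right)} + \frac{17 A C y e^{x} e^{y} \sin{\left(x y \right)}}{3} - 3 B^{2} \cos^{2}{\left(x \right)} - \frac{B C x \sin{\left(x y \right)} \cos{\left(x \right)}}{3} + 6 B C y \sin{\left(x y \right)} \cos{\left(x \right)} + \frac{C^{2} x^{2} \sin^{2}{\left(x y \right)}}{3} + \frac{C^{2} x y \sin^{2}{\left(x y \right)}}{3} - 3 C^{2} y^{2} \sin^{2}{\left(x y \right)}
This must equal f(x, y) identically; expanded, f = \frac{4 x^{2} \sin^{2}{\left(x y \right)}}{3} + \frac{4 x y \sin^{2}{\left(x y \right)}}{3} + 4 x e^{x} e^{y} \sin{\left(x y \right)} + \frac{2 x \sin{\left(x y \right)} \cos{\left(x \right)}}{3} - 12 y^{2} \sin^{2}{\left(x y \right)} - \frac{68 y e^{x} e^{y} \sin{\left(x y \right)}}{3} - 12 y \sin{\left(x y \right)} \cos{\left(x \right)} - \frac{28 e^{2 x} e^{2 y}}{3} - \frac{34 e^{x} e^{y} \cos{\left(x \right)}}{3} - 3 \cos^{2}{\left(x \right)}.
Matching coefficients of the independent functions:
  [x^{2} \sin^{2}{\left(x y \right)}, x y \sin^{2}{\left(x y \right)}]:  \frac{C^{2}}{3} = \frac{4}{3}
  [y^{2} \sin^{2}{\left(x y \right)}]:  - 3 C^{2} = -12
  [e^{2 x} e^{2 y}]:  - \frac{7 A^{2}}{3} = - \frac{28}{3}
  [x \sin{\left(x y \right)} \cos{\left(x \right)}]:  - \frac{B C}{3} = \frac{2}{3}
  [y \sin{\left(x y \right)} \cos{\left(x \right)}]:  6 B C = -12
  [e^{x} e^{y} \cos{\left(x \right)}]:  - \frac{17 A B}{3} = - \frac{34}{3}
  [x e^{x} e^{y} \sin{\left(x y \right)}]:  - A C = 4
  [y e^{x} e^{y} \sin{\left(x y \right)}]:  \frac{17 A C}{3} = - \frac{68}{3}
  [\cos^{2}{\left(x \right)}]:  - 3 B^{2} = -3
These equations allow (A, B, C) = (-2, -1, 2) or (2, 1, -2).
Impose the point condition(s):
  u(1, 0) = -2 + \sin{\left(1 \right)} + 2 e  ⟹  e A + B \sin{\left(1 \right)} + C = -2 + \sin{\left(1 \right)} + 2 e
Only A = 2, B = 1, C = -2 satisfies everything.
Hence u(x, y) = 2 e^{x + y} + \sin{\left(x \right)} - 2 \cos{\left(x y \right)}.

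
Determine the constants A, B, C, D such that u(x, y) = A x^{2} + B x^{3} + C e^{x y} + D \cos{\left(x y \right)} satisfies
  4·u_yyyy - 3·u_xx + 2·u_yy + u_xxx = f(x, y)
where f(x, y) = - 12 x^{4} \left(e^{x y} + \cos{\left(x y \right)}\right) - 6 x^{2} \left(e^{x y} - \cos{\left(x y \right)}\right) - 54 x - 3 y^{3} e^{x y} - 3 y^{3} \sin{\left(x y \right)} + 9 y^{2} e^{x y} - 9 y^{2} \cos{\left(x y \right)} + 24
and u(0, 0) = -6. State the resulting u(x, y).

Answer: u(x, y) = 3 x^{3} - x^{2} - 3 e^{x y} - 3 \cos{\left(x y \right)}

Derivation:
Substitute the ansatz u = A x^{2} + B x^{3} + C e^{x y} + D \cos{\left(x y \right)} into the left-hand side.
Derivatives of the ansatz:
  u_yyyy = C x^{4} e^{x y} + D x^{4} \cos{\left(x y \right)}
  u_xx = 2 A + 6 B x + C y^{2} e^{x y} - D y^{2} \cos{\left(x y \right)}
  u_yy = C x^{2} e^{x y} - D x^{2} \cos{\left(x y \right)}
  u_xxx = 6 B + C y^{3} e^{x y} + D y^{3} \sin{\left(x y \right)}
Term by term:
  4·u_yyyy = 4 C x^{4} e^{x y} + 4 D x^{4} \cos{\left(x y \right)}
  -3·u_xx = - 6 A - 18 B x - 3 C y^{2} e^{x y} + 3 D y^{2} \cos{\left(x y \right)}
  2·u_yy = 2 C x^{2} e^{x y} - 2 D x^{2} \cos{\left(x y \right)}
  u_xxx = 6 B + C y^{3} e^{x y} + D y^{3} \sin{\left(x y \right)}
So the left-hand side equals
  - 6 A - 18 B x + 6 B + 4 C x^{4} e^{x y} + 2 C x^{2} e^{x y} + C y^{3} e^{x y} - 3 C y^{2} e^{x y} + 4 D x^{4} \cos{\left(x y \right)} - 2 D x^{2} \cos{\left(x y \right)} + D y^{3} \sin{\left(x y \right)} + 3 D y^{2} \cos{\left(x y \right)}
This must equal f(x, y) identically; expanded, f = - 12 x^{4} e^{x y} - 12 x^{4} \cos{\left(x y \right)} - 6 x^{2} e^{x y} + 6 x^{2} \cos{\left(x y \right)} - 54 x - 3 y^{3} e^{x y} - 3 y^{3} \sin{\left(x y \right)} + 9 y^{2} e^{x y} - 9 y^{2} \cos{\left(x y \right)} + 24.
Matching coefficients of the independent functions:
  [constant term]:  - 6 A + 6 B = 24
  [x]:  - 18 B = -54
  [x^{2} e^{x y}]:  2 C = -6
  [x^{2} \cos{\left(x y \right)}]:  - 2 D = 6
  [x^{4} e^{x y}]:  4 C = -12
  [x^{4} \cos{\left(x y \right)}]:  4 D = -12
  [y^{2} e^{x y}]:  - 3 C = 9
  [y^{2} \cos{\left(x y \right)}]:  3 D = -9
  [y^{3} e^{x y}]:  C = -3
  [y^{3} \sin{\left(x y \right)}]:  D = -3
Solving: A = -1, B = 3, C = -3, D = -3.
Check against the point condition:
  u(0, 0) = -6  ⟹  C + D = -6  ✓
Hence u(x, y) = 3 x^{3} - x^{2} - 3 e^{x y} - 3 \cos{\left(x y \right)}.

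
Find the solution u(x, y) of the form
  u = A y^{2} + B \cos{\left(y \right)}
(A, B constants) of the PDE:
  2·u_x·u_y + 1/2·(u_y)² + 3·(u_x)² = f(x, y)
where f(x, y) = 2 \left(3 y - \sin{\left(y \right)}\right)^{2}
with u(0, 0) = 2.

Answer: u(x, y) = 3 y^{2} + 2 \cos{\left(y \right)}

Derivation:
Substitute the ansatz u = A y^{2} + B \cos{\left(y \right)} into the left-hand side.
Derivatives of the ansatz:
  u_x = 0
  u_y = 2 A y - B \sin{\left(y \right)}
Term by term:
  2·u_x·u_y = 0
  1/2·(u_y)² = 2 A^{2} y^{2} - 2 A B y \sin{\left(y \right)} + \frac{B^{2} \sin^{2}{\left(y \right)}}{2}
  3·(u_x)² = 0
So the left-hand side equals
  2 A^{2} y^{2} - 2 A B y \sin{\left(y \right)} + \frac{B^{2} \sin^{2}{\left(y \right)}}{2}
This must equal f(x, y) identically; expanded, f = 18 y^{2} - 12 y \sin{\left(y \right)} + 2 \sin^{2}{\left(y \right)}.
Matching coefficients of the independent functions:
  [y^{2}]:  2 A^{2} = 18
  [y \sin{\left(y \right)}]:  - 2 A B = -12
  [\sin^{2}{\left(y \right)}]:  \frac{B^{2}}{2} = 2
These equations allow (A, B) = (-3, -2) or (3, 2).
Impose the point condition(s):
  u(0, 0) = 2  ⟹  B = 2
Only A = 3, B = 2 satisfies everything.
Hence u(x, y) = 3 y^{2} + 2 \cos{\left(y \right)}.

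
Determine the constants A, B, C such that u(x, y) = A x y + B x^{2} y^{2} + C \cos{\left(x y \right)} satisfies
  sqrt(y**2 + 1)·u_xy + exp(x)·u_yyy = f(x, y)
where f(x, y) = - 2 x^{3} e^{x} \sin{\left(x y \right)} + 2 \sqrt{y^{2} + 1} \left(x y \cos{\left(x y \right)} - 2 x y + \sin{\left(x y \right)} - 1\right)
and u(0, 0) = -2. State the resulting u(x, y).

Answer: u(x, y) = - x^{2} y^{2} - 2 x y - 2 \cos{\left(x y \right)}

Derivation:
Substitute the ansatz u = A x y + B x^{2} y^{2} + C \cos{\left(x y \right)} into the left-hand side.
Derivatives of the ansatz:
  u_xy = A + 4 B x y - C x y \cos{\left(x y \right)} - C \sin{\left(x y \right)}
  u_yyy = C x^{3} \sin{\left(x y \right)}
Term by term:
  sqrt(y**2 + 1)·u_xy = A \sqrt{y^{2} + 1} + 4 B x y \sqrt{y^{2} + 1} - C x y \sqrt{y^{2} + 1} \cos{\left(x y \right)} - C \sqrt{y^{2} + 1} \sin{\left(x y \right)}
  exp(x)·u_yyy = C x^{3} e^{x} \sin{\left(x y \right)}
So the left-hand side equals
  A \sqrt{y^{2} + 1} + 4 B x y \sqrt{y^{2} + 1} + C x^{3} e^{x} \sin{\left(x y \right)} - C x y \sqrt{y^{2} + 1} \cos{\left(x y \right)} - C \sqrt{y^{2} + 1} \sin{\left(x y \right)}
This must equal f(x, y) identically; expanded, f = - 2 x^{3} e^{x} \sin{\left(x y \right)} + 2 x y \sqrt{y^{2} + 1} \cos{\left(x y \right)} - 4 x y \sqrt{y^{2} + 1} + 2 \sqrt{y^{2} + 1} \sin{\left(x y \right)} - 2 \sqrt{y^{2} + 1}.
Matching coefficients of the independent functions:
  [\sqrt{y^{2} + 1} \sin{\left(x y \right)}, x y \sqrt{y^{2} + 1} \cos{\left(x y \right)}]:  - C = 2
  [x y \sqrt{y^{2} + 1}]:  4 B = -4
  [x^{3} e^{x} \sin{\left(x y \right)}]:  C = -2
  [\sqrt{y^{2} + 1}]:  A = -2
Solving: A = -2, B = -1, C = -2.
Check against the point condition:
  u(0, 0) = -2  ⟹  C = -2  ✓
Hence u(x, y) = - x^{2} y^{2} - 2 x y - 2 \cos{\left(x y \right)}.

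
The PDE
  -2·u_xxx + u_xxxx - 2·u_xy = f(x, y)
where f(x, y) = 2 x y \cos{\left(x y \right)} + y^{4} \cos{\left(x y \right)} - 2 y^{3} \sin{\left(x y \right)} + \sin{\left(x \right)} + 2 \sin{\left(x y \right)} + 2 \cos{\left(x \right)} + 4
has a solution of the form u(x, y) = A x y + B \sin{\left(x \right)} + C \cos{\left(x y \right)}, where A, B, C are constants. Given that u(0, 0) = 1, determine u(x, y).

Substitute the ansatz u = A x y + B \sin{\left(x \right)} + C \cos{\left(x y \right)} into the left-hand side.
Derivatives of the ansatz:
  u_xxx = - B \cos{\left(x \right)} + C y^{3} \sin{\left(x y \right)}
  u_xxxx = B \sin{\left(x \right)} + C y^{4} \cos{\left(x y \right)}
  u_xy = A - C x y \cos{\left(x y \right)} - C \sin{\left(x y \right)}
Term by term:
  -2·u_xxx = 2 B \cos{\left(x \right)} - 2 C y^{3} \sin{\left(x y \right)}
  u_xxxx = B \sin{\left(x \right)} + C y^{4} \cos{\left(x y \right)}
  -2·u_xy = - 2 A + 2 C x y \cos{\left(x y \right)} + 2 C \sin{\left(x y \right)}
So the left-hand side equals
  - 2 A + B \sin{\left(x \right)} + 2 B \cos{\left(x \right)} + 2 C x y \cos{\left(x y \right)} + C y^{4} \cos{\left(x y \right)} - 2 C y^{3} \sin{\left(x y \right)} + 2 C \sin{\left(x y \right)}
This must equal f(x, y) = 2 x y \cos{\left(x y \right)} + y^{4} \cos{\left(x y \right)} - 2 y^{3} \sin{\left(x y \right)} + \sin{\left(x \right)} + 2 \sin{\left(x y \right)} + 2 \cos{\left(x \right)} + 4 identically.
Matching coefficients of the independent functions:
  [constant term]:  - 2 A = 4
  [y^{3} \sin{\left(x y \right)}]:  - 2 C = -2
  [y^{4} \cos{\left(x y \right)}]:  C = 1
  [x y \cos{\left(x y \right)}, \sin{\left(x y \right)}]:  2 C = 2
  [\sin{\left(x \right)}]:  B = 1
  [\cos{\left(x \right)}]:  2 B = 2
Solving: A = -2, B = 1, C = 1.
Check against the point condition:
  u(0, 0) = 1  ⟹  C = 1  ✓
Hence u(x, y) = - 2 x y + \sin{\left(x \right)} + \cos{\left(x y \right)}.

Answer: u(x, y) = - 2 x y + \sin{\left(x \right)} + \cos{\left(x y \right)}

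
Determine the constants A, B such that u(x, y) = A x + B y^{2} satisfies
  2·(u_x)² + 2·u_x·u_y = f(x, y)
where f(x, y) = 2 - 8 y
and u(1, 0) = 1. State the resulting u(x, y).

Substitute the ansatz u = A x + B y^{2} into the left-hand side.
Derivatives of the ansatz:
  u_x = A
  u_y = 2 B y
Term by term:
  2·(u_x)² = 2 A^{2}
  2·u_x·u_y = 4 A B y
So the left-hand side equals
  2 A^{2} + 4 A B y
This must equal f(x, y) = 2 - 8 y identically.
Matching coefficients of the independent functions:
  [constant term]:  2 A^{2} = 2
  [y]:  4 A B = -8
These equations allow (A, B) = (-1, 2) or (1, -2).
Impose the point condition(s):
  u(1, 0) = 1  ⟹  A = 1
Only A = 1, B = -2 satisfies everything.
Hence u(x, y) = x - 2 y^{2}.

Answer: u(x, y) = x - 2 y^{2}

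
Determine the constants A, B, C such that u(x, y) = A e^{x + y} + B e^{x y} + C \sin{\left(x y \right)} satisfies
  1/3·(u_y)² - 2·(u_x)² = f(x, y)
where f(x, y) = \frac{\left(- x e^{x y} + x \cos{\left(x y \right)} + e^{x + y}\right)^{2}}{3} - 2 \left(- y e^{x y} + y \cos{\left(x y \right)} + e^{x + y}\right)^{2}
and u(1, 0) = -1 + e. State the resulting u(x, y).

Substitute the ansatz u = A e^{x + y} + B e^{x y} + C \sin{\left(x y \right)} into the left-hand side.
Derivatives of the ansatz:
  u_y = A e^{x} e^{y} + B x e^{x y} + C x \cos{\left(x y \right)}
  u_x = A e^{x} e^{y} + B y e^{x y} + C y \cos{\left(x y \right)}
Term by term:
  1/3·(u_y)² = \frac{A^{2} e^{2 x} e^{2 y}}{3} + \frac{2 A B x e^{x} e^{y} e^{x y}}{3} + \frac{2 A C x e^{x} e^{y} \cos{\left(x y \right)}}{3} + \frac{B^{2} x^{2} e^{2 x y}}{3} + \frac{2 B C x^{2} e^{x y} \cos{\left(x y \right)}}{3} + \frac{C^{2} x^{2} \cos^{2}{\left(x y \right)}}{3}
  -2·(u_x)² = - 2 A^{2} e^{2 x} e^{2 y} - 4 A B y e^{x} e^{y} e^{x y} - 4 A C y e^{x} e^{y} \cos{\left(x y \right)} - 2 B^{2} y^{2} e^{2 x y} - 4 B C y^{2} e^{x y} \cos{\left(x y \right)} - 2 C^{2} y^{2} \cos^{2}{\left(x y \right)}
So the left-hand side equals
  - \frac{5 A^{2} e^{2 x} e^{2 y}}{3} + \frac{2 A B x e^{x} e^{y} e^{x y}}{3} - 4 A B y e^{x} e^{y} e^{x y} + \frac{2 A C x e^{x} e^{y} \cos{\left(x y \right)}}{3} - 4 A C y e^{x} e^{y} \cos{\left(x y \right)} + \frac{B^{2} x^{2} e^{2 x y}}{3} - 2 B^{2} y^{2} e^{2 x y} + \frac{2 B C x^{2} e^{x y} \cos{\left(x y \right)}}{3} - 4 B C y^{2} e^{x y} \cos{\left(x y \right)} + \frac{C^{2} x^{2} \cos^{2}{\left(x y \right)}}{3} - 2 C^{2} y^{2} \cos^{2}{\left(x y \right)}
This must equal f(x, y) identically; expanded, f = \frac{x^{2} e^{2 x y}}{3} - \frac{2 x^{2} e^{x y} \cos{\left(x y \right)}}{3} + \frac{x^{2} \cos^{2}{\left(x y \right)}}{3} - \frac{2 x e^{x} e^{y} e^{x y}}{3} + \frac{2 x e^{x} e^{y} \cos{\left(x y \right)}}{3} - 2 y^{2} e^{2 x y} + 4 y^{2} e^{x y} \cos{\left(x y \right)} - 2 y^{2} \cos^{2}{\left(x y \right)} + 4 y e^{x} e^{y} e^{x y} - 4 y e^{x} e^{y} \cos{\left(x y \right)} - \frac{5 e^{2 x} e^{2 y}}{3}.
Matching coefficients of the independent functions:
  [x^{2} e^{2 x y}]:  \frac{B^{2}}{3} = \frac{1}{3}
  [x^{2} \cos^{2}{\left(x y \right)}]:  \frac{C^{2}}{3} = \frac{1}{3}
  [y^{2} e^{2 x y}]:  - 2 B^{2} = -2
  [y^{2} \cos^{2}{\left(x y \right)}]:  - 2 C^{2} = -2
  [e^{2 x} e^{2 y}]:  - \frac{5 A^{2}}{3} = - \frac{5}{3}
  [x^{2} e^{x y} \cos{\left(x y \right)}]:  \frac{2 B C}{3} = - \frac{2}{3}
  [y^{2} e^{x y} \cos{\left(x y \right)}]:  - 4 B C = 4
  [x e^{x} e^{y} e^{x y}]:  \frac{2 A B}{3} = - \frac{2}{3}
  [x e^{x} e^{y} \cos{\left(x y \right)}]:  \frac{2 A C}{3} = \frac{2}{3}
  [y e^{x} e^{y} e^{x y}]:  - 4 A B = 4
  [y e^{x} e^{y} \cos{\left(x y \right)}]:  - 4 A C = -4
These equations allow (A, B, C) = (-1, 1, -1) or (1, -1, 1).
Impose the point condition(s):
  u(1, 0) = -1 + e  ⟹  e A + B = -1 + e
Only A = 1, B = -1, C = 1 satisfies everything.
Hence u(x, y) = - e^{x y} + e^{x + y} + \sin{\left(x y \right)}.

Answer: u(x, y) = - e^{x y} + e^{x + y} + \sin{\left(x y \right)}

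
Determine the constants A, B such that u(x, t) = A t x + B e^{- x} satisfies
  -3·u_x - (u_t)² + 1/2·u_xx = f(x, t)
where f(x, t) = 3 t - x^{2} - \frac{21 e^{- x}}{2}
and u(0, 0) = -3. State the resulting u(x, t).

Answer: u(x, t) = - t x - 3 e^{- x}

Derivation:
Substitute the ansatz u = A t x + B e^{- x} into the left-hand side.
Derivatives of the ansatz:
  u_x = A t - B e^{- x}
  u_t = A x
  u_xx = B e^{- x}
Term by term:
  -3·u_x = - 3 A t + 3 B e^{- x}
  -(u_t)² = - A^{2} x^{2}
  1/2·u_xx = \frac{B e^{- x}}{2}
So the left-hand side equals
  - A^{2} x^{2} - 3 A t + \frac{7 B e^{- x}}{2}
This must equal f(x, t) = 3 t - x^{2} - \frac{21 e^{- x}}{2} identically.
Matching coefficients of the independent functions:
  [t]:  - 3 A = 3
  [x^{2}]:  - A^{2} = -1
  [e^{- x}]:  \frac{7 B}{2} = - \frac{21}{2}
Solving: A = -1, B = -3.
Check against the point condition:
  u(0, 0) = -3  ⟹  B = -3  ✓
Hence u(x, t) = - t x - 3 e^{- x}.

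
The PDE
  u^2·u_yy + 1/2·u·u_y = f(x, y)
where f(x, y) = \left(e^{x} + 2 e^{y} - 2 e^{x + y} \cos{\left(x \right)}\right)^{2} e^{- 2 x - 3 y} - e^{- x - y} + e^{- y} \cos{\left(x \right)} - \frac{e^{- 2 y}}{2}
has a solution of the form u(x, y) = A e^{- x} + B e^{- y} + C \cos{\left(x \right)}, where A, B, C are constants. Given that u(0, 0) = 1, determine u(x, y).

Substitute the ansatz u = A e^{- x} + B e^{- y} + C \cos{\left(x \right)} into the left-hand side.
Derivatives of the ansatz:
  u_yy = B e^{- y}
  u_y = - B e^{- y}
Term by term:
  u^2·u_yy = A^{2} B e^{- 2 x} e^{- y} + 2 A B^{2} e^{- x} e^{- 2 y} + 2 A B C e^{- x} e^{- y} \cos{\left(x \right)} + B^{3} e^{- 3 y} + 2 B^{2} C e^{- 2 y} \cos{\left(x \right)} + B C^{2} e^{- y} \cos^{2}{\left(x \right)}
  1/2·u·u_y = - \frac{A B e^{- x} e^{- y}}{2} - \frac{B^{2} e^{- 2 y}}{2} - \frac{B C e^{- y} \cos{\left(x \right)}}{2}
So the left-hand side equals
  A^{2} B e^{- 2 x} e^{- y} + 2 A B^{2} e^{- x} e^{- 2 y} + 2 A B C e^{- x} e^{- y} \cos{\left(x \right)} - \frac{A B e^{- x} e^{- y}}{2} + B^{3} e^{- 3 y} + 2 B^{2} C e^{- 2 y} \cos{\left(x \right)} - \frac{B^{2} e^{- 2 y}}{2} + B C^{2} e^{- y} \cos^{2}{\left(x \right)} - \frac{B C e^{- y} \cos{\left(x \right)}}{2}
This must equal f(x, y) identically; expanded, f = 4 e^{- y} \cos^{2}{\left(x \right)} + e^{- y} \cos{\left(x \right)} - 4 e^{- 2 y} \cos{\left(x \right)} - \frac{e^{- 2 y}}{2} + e^{- 3 y} - 8 e^{- x} e^{- y} \cos{\left(x \right)} - e^{- x} e^{- y} + 4 e^{- x} e^{- 2 y} + 4 e^{- 2 x} e^{- y}.
Matching coefficients of the independent functions:
  [e^{- 2 x} e^{- y}]:  A^{2} B = 4
  [e^{- x} e^{- 2 y}]:  2 A B^{2} = 4
  [e^{- x} e^{- y}]:  - \frac{A B}{2} = -1
  [e^{- 2 y} \cos{\left(x \right)}]:  2 B^{2} C = -4
  [e^{- y} \cos{\left(x \right)}]:  - \frac{B C}{2} = 1
  [e^{- y} \cos^{2}{\left(x \right)}]:  B C^{2} = 4
  [e^{- x} e^{- y} \cos{\left(x \right)}]:  2 A B C = -8
  [e^{- 3 y}]:  B^{3} = 1
  [e^{- 2 y}]:  - \frac{B^{2}}{2} = - \frac{1}{2}
Solving: A = 2, B = 1, C = -2.
Check against the point condition:
  u(0, 0) = 1  ⟹  A + B + C = 1  ✓
Hence u(x, y) = - 2 \cos{\left(x \right)} + e^{- y} + 2 e^{- x}.

Answer: u(x, y) = - 2 \cos{\left(x \right)} + e^{- y} + 2 e^{- x}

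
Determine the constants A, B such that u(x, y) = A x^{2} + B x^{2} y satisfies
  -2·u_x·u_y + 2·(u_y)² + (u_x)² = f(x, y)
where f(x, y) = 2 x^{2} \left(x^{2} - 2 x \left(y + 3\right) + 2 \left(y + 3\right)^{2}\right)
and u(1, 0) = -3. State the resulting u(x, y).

Substitute the ansatz u = A x^{2} + B x^{2} y into the left-hand side.
Derivatives of the ansatz:
  u_x = 2 A x + 2 B x y
  u_y = B x^{2}
Term by term:
  -2·u_x·u_y = - 4 A B x^{3} - 4 B^{2} x^{3} y
  2·(u_y)² = 2 B^{2} x^{4}
  (u_x)² = 4 A^{2} x^{2} + 8 A B x^{2} y + 4 B^{2} x^{2} y^{2}
So the left-hand side equals
  4 A^{2} x^{2} - 4 A B x^{3} + 8 A B x^{2} y + 2 B^{2} x^{4} - 4 B^{2} x^{3} y + 4 B^{2} x^{2} y^{2}
This must equal f(x, y) identically; expanded, f = 2 x^{4} - 4 x^{3} y - 12 x^{3} + 4 x^{2} y^{2} + 24 x^{2} y + 36 x^{2}.
Matching coefficients of the independent functions:
  [x^{2}]:  4 A^{2} = 36
  [x^{3}]:  - 4 A B = -12
  [x^{4}]:  2 B^{2} = 2
  [x^{2} y]:  8 A B = 24
  [x^{2} y^{2}]:  4 B^{2} = 4
  [x^{3} y]:  - 4 B^{2} = -4
These equations allow (A, B) = (-3, -1) or (3, 1).
Impose the point condition(s):
  u(1, 0) = -3  ⟹  A = -3
Only A = -3, B = -1 satisfies everything.
Hence u(x, y) = - x^{2} y - 3 x^{2}.

Answer: u(x, y) = - x^{2} y - 3 x^{2}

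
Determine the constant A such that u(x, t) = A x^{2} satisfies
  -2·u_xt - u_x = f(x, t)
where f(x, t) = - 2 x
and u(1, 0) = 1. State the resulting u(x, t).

Answer: u(x, t) = x^{2}

Derivation:
Substitute the ansatz u = A x^{2} into the left-hand side.
Derivatives of the ansatz:
  u_xt = 0
  u_x = 2 A x
Term by term:
  -2·u_xt = 0
  -u_x = - 2 A x
So the left-hand side equals
  - 2 A x
This must equal f(x, t) = - 2 x identically.
Matching coefficients of the independent functions:
  [x]:  - 2 A = -2
Solving: A = 1.
Check against the point condition:
  u(1, 0) = 1  ⟹  A = 1  ✓
Hence u(x, t) = x^{2}.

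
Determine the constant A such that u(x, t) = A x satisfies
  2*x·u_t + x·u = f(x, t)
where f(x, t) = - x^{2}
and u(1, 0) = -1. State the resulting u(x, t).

Substitute the ansatz u = A x into the left-hand side.
Derivatives of the ansatz:
  u_t = 0
Term by term:
  2*x·u_t = 0
  x·u = A x^{2}
So the left-hand side equals
  A x^{2}
This must equal f(x, t) = - x^{2} identically.
Matching coefficients of the independent functions:
  [x^{2}]:  A = -1
Solving: A = -1.
Check against the point condition:
  u(1, 0) = -1  ⟹  A = -1  ✓
Hence u(x, t) = - x.

Answer: u(x, t) = - x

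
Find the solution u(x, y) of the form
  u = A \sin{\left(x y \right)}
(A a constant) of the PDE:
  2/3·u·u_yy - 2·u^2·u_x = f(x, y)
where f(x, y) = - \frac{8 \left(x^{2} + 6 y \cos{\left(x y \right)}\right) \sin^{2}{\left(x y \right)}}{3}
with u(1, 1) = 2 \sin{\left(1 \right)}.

Answer: u(x, y) = 2 \sin{\left(x y \right)}

Derivation:
Substitute the ansatz u = A \sin{\left(x y \right)} into the left-hand side.
Derivatives of the ansatz:
  u_yy = - A x^{2} \sin{\left(x y \right)}
  u_x = A y \cos{\left(x y \right)}
Term by term:
  2/3·u·u_yy = - \frac{2 A^{2} x^{2} \sin^{2}{\left(x y \right)}}{3}
  -2·u^2·u_x = - 2 A^{3} y \sin^{2}{\left(x y \right)} \cos{\left(x y \right)}
So the left-hand side equals
  - 2 A^{3} y \sin^{2}{\left(x y \right)} \cos{\left(x y \right)} - \frac{2 A^{2} x^{2} \sin^{2}{\left(x y \right)}}{3}
This must equal f(x, y) identically; expanded, f = - \frac{8 x^{2} \sin^{2}{\left(x y \right)}}{3} - 16 y \sin^{2}{\left(x y \right)} \cos{\left(x y \right)}.
Matching coefficients of the independent functions:
  [x^{2} \sin^{2}{\left(x y \right)}]:  - \frac{2 A^{2}}{3} = - \frac{8}{3}
  [y \sin^{2}{\left(x y \right)} \cos{\left(x y \right)}]:  - 2 A^{3} = -16
Solving: A = 2.
Check against the point condition:
  u(1, 1) = 2 \sin{\left(1 \right)}  ⟹  A \sin{\left(1 \right)} = 2 \sin{\left(1 \right)}  ✓
Hence u(x, y) = 2 \sin{\left(x y \right)}.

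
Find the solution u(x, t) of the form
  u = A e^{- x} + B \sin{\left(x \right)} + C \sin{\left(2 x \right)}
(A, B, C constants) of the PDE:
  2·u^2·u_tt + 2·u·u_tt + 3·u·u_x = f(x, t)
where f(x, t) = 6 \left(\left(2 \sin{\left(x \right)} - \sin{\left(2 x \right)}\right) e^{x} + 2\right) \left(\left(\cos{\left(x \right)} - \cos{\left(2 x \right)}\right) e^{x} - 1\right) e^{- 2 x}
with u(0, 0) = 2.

Substitute the ansatz u = A e^{- x} + B \sin{\left(x \right)} + C \sin{\left(2 x \right)} into the left-hand side.
Derivatives of the ansatz:
  u_tt = 0
  u_x = - A e^{- x} + B \cos{\left(x \right)} + 2 C \cos{\left(2 x \right)}
Term by term:
  2·u^2·u_tt = 0
  2·u·u_tt = 0
  3·u·u_x = - 3 A^{2} e^{- 2 x} - 3 A B e^{- x} \sin{\left(x \right)} + 3 A B e^{- x} \cos{\left(x \right)} - 3 A C e^{- x} \sin{\left(2 x \right)} + 6 A C e^{- x} \cos{\left(2 x \right)} + 3 B^{2} \sin{\left(x \right)} \cos{\left(x \right)} + 6 B C \sin{\left(x \right)} \cos{\left(2 x \right)} + 3 B C \sin{\left(2 x \right)} \cos{\left(x \right)} + 6 C^{2} \sin{\left(2 x \right)} \cos{\left(2 x \right)}
So the left-hand side equals
  - 3 A^{2} e^{- 2 x} - 3 A B e^{- x} \sin{\left(x \right)} + 3 A B e^{- x} \cos{\left(x \right)} - 3 A C e^{- x} \sin{\left(2 x \right)} + 6 A C e^{- x} \cos{\left(2 x \right)} + 3 B^{2} \sin{\left(x \right)} \cos{\left(x \right)} + 6 B C \sin{\left(x \right)} \cos{\left(2 x \right)} + 3 B C \sin{\left(2 x \right)} \cos{\left(x \right)} + 6 C^{2} \sin{\left(2 x \right)} \cos{\left(2 x \right)}
This must equal f(x, t) identically; expanded, f = 12 \sin{\left(x \right)} \cos{\left(x \right)} - 12 \sin{\left(x \right)} \cos{\left(2 x \right)} - 6 \sin{\left(2 x \right)} \cos{\left(x \right)} + 6 \sin{\left(2 x \right)} \cos{\left(2 x \right)} - 12 e^{- x} \sin{\left(x \right)} + 6 e^{- x} \sin{\left(2 x \right)} + 12 e^{- x} \cos{\left(x \right)} - 12 e^{- x} \cos{\left(2 x \right)} - 12 e^{- 2 x}.
Matching coefficients of the independent functions:
  [e^{- x} \sin{\left(x \right)}]:  - 3 A B = -12
  [e^{- x} \sin{\left(2 x \right)}]:  - 3 A C = 6
  [e^{- x} \cos{\left(x \right)}]:  3 A B = 12
  [e^{- x} \cos{\left(2 x \right)}]:  6 A C = -12
  [\sin{\left(x \right)} \cos{\left(x \right)}]:  3 B^{2} = 12
  [\sin{\left(x \right)} \cos{\left(2 x \right)}]:  6 B C = -12
  [\sin{\left(2 x \right)} \cos{\left(x \right)}]:  3 B C = -6
  [\sin{\left(2 x \right)} \cos{\left(2 x \right)}]:  6 C^{2} = 6
  [e^{- 2 x}]:  - 3 A^{2} = -12
These equations allow (A, B, C) = (-2, -2, 1) or (2, 2, -1).
Impose the point condition(s):
  u(0, 0) = 2  ⟹  A = 2
Only A = 2, B = 2, C = -1 satisfies everything.
Hence u(x, t) = 2 \sin{\left(x \right)} - \sin{\left(2 x \right)} + 2 e^{- x}.

Answer: u(x, t) = 2 \sin{\left(x \right)} - \sin{\left(2 x \right)} + 2 e^{- x}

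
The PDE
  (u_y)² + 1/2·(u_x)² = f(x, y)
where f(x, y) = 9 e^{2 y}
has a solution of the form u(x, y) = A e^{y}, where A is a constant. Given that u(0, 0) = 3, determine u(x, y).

Substitute the ansatz u = A e^{y} into the left-hand side.
Derivatives of the ansatz:
  u_y = A e^{y}
  u_x = 0
Term by term:
  (u_y)² = A^{2} e^{2 y}
  1/2·(u_x)² = 0
So the left-hand side equals
  A^{2} e^{2 y}
This must equal f(x, y) = 9 e^{2 y} identically.
Matching coefficients of the independent functions:
  [e^{2 y}]:  A^{2} = 9
These equations allow (A) = (-3) or (3).
Impose the point condition(s):
  u(0, 0) = 3  ⟹  A = 3
Only A = 3 satisfies everything.
Hence u(x, y) = 3 e^{y}.

Answer: u(x, y) = 3 e^{y}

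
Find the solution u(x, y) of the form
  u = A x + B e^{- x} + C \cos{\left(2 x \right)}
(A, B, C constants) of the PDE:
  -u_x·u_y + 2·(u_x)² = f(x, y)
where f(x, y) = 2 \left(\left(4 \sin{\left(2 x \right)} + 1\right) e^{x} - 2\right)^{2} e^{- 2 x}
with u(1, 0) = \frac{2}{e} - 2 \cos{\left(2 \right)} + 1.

Answer: u(x, y) = x - 2 \cos{\left(2 x \right)} + 2 e^{- x}

Derivation:
Substitute the ansatz u = A x + B e^{- x} + C \cos{\left(2 x \right)} into the left-hand side.
Derivatives of the ansatz:
  u_x = A - B e^{- x} - 2 C \sin{\left(2 x \right)}
  u_y = 0
Term by term:
  -u_x·u_y = 0
  2·(u_x)² = 2 A^{2} - 4 A B e^{- x} - 8 A C \sin{\left(2 x \right)} + 2 B^{2} e^{- 2 x} + 8 B C e^{- x} \sin{\left(2 x \right)} + 8 C^{2} \sin^{2}{\left(2 x \right)}
So the left-hand side equals
  2 A^{2} - 4 A B e^{- x} - 8 A C \sin{\left(2 x \right)} + 2 B^{2} e^{- 2 x} + 8 B C e^{- x} \sin{\left(2 x \right)} + 8 C^{2} \sin^{2}{\left(2 x \right)}
This must equal f(x, y) identically; expanded, f = 32 \sin^{2}{\left(2 x \right)} + 16 \sin{\left(2 x \right)} + 2 - 32 e^{- x} \sin{\left(2 x \right)} - 8 e^{- x} + 8 e^{- 2 x}.
Matching coefficients of the independent functions:
  [constant term]:  2 A^{2} = 2
  [e^{- x} \sin{\left(2 x \right)}]:  8 B C = -32
  [e^{- 2 x}]:  2 B^{2} = 8
  [e^{- x}]:  - 4 A B = -8
  [\sin{\left(2 x \right)}]:  - 8 A C = 16
  [\sin^{2}{\left(2 x \right)}]:  8 C^{2} = 32
These equations allow (A, B, C) = (-1, -2, 2) or (1, 2, -2).
Impose the point condition(s):
  u(1, 0) = \frac{2}{e} - 2 \cos{\left(2 \right)} + 1  ⟹  A + \frac{B}{e} + C \cos{\left(2 \right)} = \frac{2}{e} - 2 \cos{\left(2 \right)} + 1
Only A = 1, B = 2, C = -2 satisfies everything.
Hence u(x, y) = x - 2 \cos{\left(2 x \right)} + 2 e^{- x}.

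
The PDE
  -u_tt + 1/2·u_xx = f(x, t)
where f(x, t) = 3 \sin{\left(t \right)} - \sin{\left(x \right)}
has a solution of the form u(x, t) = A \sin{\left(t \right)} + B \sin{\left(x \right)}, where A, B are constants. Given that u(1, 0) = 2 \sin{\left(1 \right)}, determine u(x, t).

Answer: u(x, t) = 3 \sin{\left(t \right)} + 2 \sin{\left(x \right)}

Derivation:
Substitute the ansatz u = A \sin{\left(t \right)} + B \sin{\left(x \right)} into the left-hand side.
Derivatives of the ansatz:
  u_tt = - A \sin{\left(t \right)}
  u_xx = - B \sin{\left(x \right)}
Term by term:
  -u_tt = A \sin{\left(t \right)}
  1/2·u_xx = - \frac{B \sin{\left(x \right)}}{2}
So the left-hand side equals
  A \sin{\left(t \right)} - \frac{B \sin{\left(x \right)}}{2}
This must equal f(x, t) = 3 \sin{\left(t \right)} - \sin{\left(x \right)} identically.
Matching coefficients of the independent functions:
  [\sin{\left(t \right)}]:  A = 3
  [\sin{\left(x \right)}]:  - \frac{B}{2} = -1
Solving: A = 3, B = 2.
Check against the point condition:
  u(1, 0) = 2 \sin{\left(1 \right)}  ⟹  B \sin{\left(1 \right)} = 2 \sin{\left(1 \right)}  ✓
Hence u(x, t) = 3 \sin{\left(t \right)} + 2 \sin{\left(x \right)}.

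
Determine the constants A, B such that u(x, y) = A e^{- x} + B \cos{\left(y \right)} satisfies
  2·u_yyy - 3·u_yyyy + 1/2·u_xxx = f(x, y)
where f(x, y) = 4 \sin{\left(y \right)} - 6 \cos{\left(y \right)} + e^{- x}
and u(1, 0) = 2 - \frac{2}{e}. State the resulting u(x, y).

Substitute the ansatz u = A e^{- x} + B \cos{\left(y \right)} into the left-hand side.
Derivatives of the ansatz:
  u_yyy = B \sin{\left(y \right)}
  u_yyyy = B \cos{\left(y \right)}
  u_xxx = - A e^{- x}
Term by term:
  2·u_yyy = 2 B \sin{\left(y \right)}
  -3·u_yyyy = - 3 B \cos{\left(y \right)}
  1/2·u_xxx = - \frac{A e^{- x}}{2}
So the left-hand side equals
  - \frac{A e^{- x}}{2} + 2 B \sin{\left(y \right)} - 3 B \cos{\left(y \right)}
This must equal f(x, y) = 4 \sin{\left(y \right)} - 6 \cos{\left(y \right)} + e^{- x} identically.
Matching coefficients of the independent functions:
  [e^{- x}]:  - \frac{A}{2} = 1
  [\sin{\left(y \right)}]:  2 B = 4
  [\cos{\left(y \right)}]:  - 3 B = -6
Solving: A = -2, B = 2.
Check against the point condition:
  u(1, 0) = 2 - \frac{2}{e}  ⟹  \frac{A}{e} + B = 2 - \frac{2}{e}  ✓
Hence u(x, y) = 2 \cos{\left(y \right)} - 2 e^{- x}.

Answer: u(x, y) = 2 \cos{\left(y \right)} - 2 e^{- x}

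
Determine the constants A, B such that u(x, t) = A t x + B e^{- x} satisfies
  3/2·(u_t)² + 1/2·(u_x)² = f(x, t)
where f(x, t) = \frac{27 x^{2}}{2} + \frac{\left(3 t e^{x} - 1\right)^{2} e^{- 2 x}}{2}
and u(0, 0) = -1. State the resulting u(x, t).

Substitute the ansatz u = A t x + B e^{- x} into the left-hand side.
Derivatives of the ansatz:
  u_t = A x
  u_x = A t - B e^{- x}
Term by term:
  3/2·(u_t)² = \frac{3 A^{2} x^{2}}{2}
  1/2·(u_x)² = \frac{A^{2} t^{2}}{2} - A B t e^{- x} + \frac{B^{2} e^{- 2 x}}{2}
So the left-hand side equals
  \frac{A^{2} t^{2}}{2} + \frac{3 A^{2} x^{2}}{2} - A B t e^{- x} + \frac{B^{2} e^{- 2 x}}{2}
This must equal f(x, t) identically; expanded, f = \frac{9 t^{2}}{2} - 3 t e^{- x} + \frac{27 x^{2}}{2} + \frac{e^{- 2 x}}{2}.
Matching coefficients of the independent functions:
  [t^{2}]:  \frac{A^{2}}{2} = \frac{9}{2}
  [x^{2}]:  \frac{3 A^{2}}{2} = \frac{27}{2}
  [t e^{- x}]:  - A B = -3
  [e^{- 2 x}]:  \frac{B^{2}}{2} = \frac{1}{2}
These equations allow (A, B) = (-3, -1) or (3, 1).
Impose the point condition(s):
  u(0, 0) = -1  ⟹  B = -1
Only A = -3, B = -1 satisfies everything.
Hence u(x, t) = - 3 t x - e^{- x}.

Answer: u(x, t) = - 3 t x - e^{- x}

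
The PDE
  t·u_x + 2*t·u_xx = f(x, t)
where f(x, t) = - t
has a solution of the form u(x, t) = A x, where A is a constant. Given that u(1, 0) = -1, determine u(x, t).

Substitute the ansatz u = A x into the left-hand side.
Derivatives of the ansatz:
  u_x = A
  u_xx = 0
Term by term:
  t·u_x = A t
  2*t·u_xx = 0
So the left-hand side equals
  A t
This must equal f(x, t) = - t identically.
Matching coefficients of the independent functions:
  [t]:  A = -1
Solving: A = -1.
Check against the point condition:
  u(1, 0) = -1  ⟹  A = -1  ✓
Hence u(x, t) = - x.

Answer: u(x, t) = - x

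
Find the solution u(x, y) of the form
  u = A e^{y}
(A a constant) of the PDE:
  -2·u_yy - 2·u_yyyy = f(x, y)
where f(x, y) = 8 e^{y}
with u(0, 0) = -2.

Substitute the ansatz u = A e^{y} into the left-hand side.
Derivatives of the ansatz:
  u_yy = A e^{y}
  u_yyyy = A e^{y}
Term by term:
  -2·u_yy = - 2 A e^{y}
  -2·u_yyyy = - 2 A e^{y}
So the left-hand side equals
  - 4 A e^{y}
This must equal f(x, y) = 8 e^{y} identically.
Matching coefficients of the independent functions:
  [e^{y}]:  - 4 A = 8
Solving: A = -2.
Check against the point condition:
  u(0, 0) = -2  ⟹  A = -2  ✓
Hence u(x, y) = - 2 e^{y}.

Answer: u(x, y) = - 2 e^{y}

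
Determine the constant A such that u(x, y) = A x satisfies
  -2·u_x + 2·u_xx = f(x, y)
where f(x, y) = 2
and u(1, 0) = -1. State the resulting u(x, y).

Substitute the ansatz u = A x into the left-hand side.
Derivatives of the ansatz:
  u_x = A
  u_xx = 0
Term by term:
  -2·u_x = - 2 A
  2·u_xx = 0
So the left-hand side equals
  - 2 A
This must equal f(x, y) = 2 identically.
Matching coefficients of the independent functions:
  [constant term]:  - 2 A = 2
Solving: A = -1.
Check against the point condition:
  u(1, 0) = -1  ⟹  A = -1  ✓
Hence u(x, y) = - x.

Answer: u(x, y) = - x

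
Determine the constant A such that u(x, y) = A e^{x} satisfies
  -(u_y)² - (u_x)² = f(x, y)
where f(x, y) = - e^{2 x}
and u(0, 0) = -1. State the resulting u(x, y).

Answer: u(x, y) = - e^{x}

Derivation:
Substitute the ansatz u = A e^{x} into the left-hand side.
Derivatives of the ansatz:
  u_y = 0
  u_x = A e^{x}
Term by term:
  -(u_y)² = 0
  -(u_x)² = - A^{2} e^{2 x}
So the left-hand side equals
  - A^{2} e^{2 x}
This must equal f(x, y) = - e^{2 x} identically.
Matching coefficients of the independent functions:
  [e^{2 x}]:  - A^{2} = -1
These equations allow (A) = (-1) or (1).
Impose the point condition(s):
  u(0, 0) = -1  ⟹  A = -1
Only A = -1 satisfies everything.
Hence u(x, y) = - e^{x}.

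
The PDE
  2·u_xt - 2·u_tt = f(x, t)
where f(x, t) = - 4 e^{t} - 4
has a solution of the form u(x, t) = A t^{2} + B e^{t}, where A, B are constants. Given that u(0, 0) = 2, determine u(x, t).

Substitute the ansatz u = A t^{2} + B e^{t} into the left-hand side.
Derivatives of the ansatz:
  u_xt = 0
  u_tt = 2 A + B e^{t}
Term by term:
  2·u_xt = 0
  -2·u_tt = - 4 A - 2 B e^{t}
So the left-hand side equals
  - 4 A - 2 B e^{t}
This must equal f(x, t) = - 4 e^{t} - 4 identically.
Matching coefficients of the independent functions:
  [constant term]:  - 4 A = -4
  [e^{t}]:  - 2 B = -4
Solving: A = 1, B = 2.
Check against the point condition:
  u(0, 0) = 2  ⟹  B = 2  ✓
Hence u(x, t) = t^{2} + 2 e^{t}.

Answer: u(x, t) = t^{2} + 2 e^{t}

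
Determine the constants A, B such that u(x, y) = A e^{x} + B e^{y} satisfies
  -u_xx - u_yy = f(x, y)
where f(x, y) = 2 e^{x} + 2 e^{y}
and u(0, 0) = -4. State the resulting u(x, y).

Substitute the ansatz u = A e^{x} + B e^{y} into the left-hand side.
Derivatives of the ansatz:
  u_xx = A e^{x}
  u_yy = B e^{y}
Term by term:
  -u_xx = - A e^{x}
  -u_yy = - B e^{y}
So the left-hand side equals
  - A e^{x} - B e^{y}
This must equal f(x, y) = 2 e^{x} + 2 e^{y} identically.
Matching coefficients of the independent functions:
  [e^{x}]:  - A = 2
  [e^{y}]:  - B = 2
Solving: A = -2, B = -2.
Check against the point condition:
  u(0, 0) = -4  ⟹  A + B = -4  ✓
Hence u(x, y) = - 2 e^{x} - 2 e^{y}.

Answer: u(x, y) = - 2 e^{x} - 2 e^{y}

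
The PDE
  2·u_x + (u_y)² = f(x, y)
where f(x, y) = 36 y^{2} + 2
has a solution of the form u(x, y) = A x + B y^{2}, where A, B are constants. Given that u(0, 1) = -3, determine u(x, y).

Substitute the ansatz u = A x + B y^{2} into the left-hand side.
Derivatives of the ansatz:
  u_x = A
  u_y = 2 B y
Term by term:
  2·u_x = 2 A
  (u_y)² = 4 B^{2} y^{2}
So the left-hand side equals
  2 A + 4 B^{2} y^{2}
This must equal f(x, y) = 36 y^{2} + 2 identically.
Matching coefficients of the independent functions:
  [constant term]:  2 A = 2
  [y^{2}]:  4 B^{2} = 36
These equations allow (A, B) = (1, -3) or (1, 3).
Impose the point condition(s):
  u(0, 1) = -3  ⟹  B = -3
Only A = 1, B = -3 satisfies everything.
Hence u(x, y) = x - 3 y^{2}.

Answer: u(x, y) = x - 3 y^{2}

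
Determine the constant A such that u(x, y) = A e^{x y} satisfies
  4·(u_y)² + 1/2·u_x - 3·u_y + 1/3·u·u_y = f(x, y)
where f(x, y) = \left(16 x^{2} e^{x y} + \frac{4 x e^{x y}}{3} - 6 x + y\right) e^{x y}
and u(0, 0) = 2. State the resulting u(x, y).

Substitute the ansatz u = A e^{x y} into the left-hand side.
Derivatives of the ansatz:
  u_y = A x e^{x y}
  u_x = A y e^{x y}
Term by term:
  4·(u_y)² = 4 A^{2} x^{2} e^{2 x y}
  1/2·u_x = \frac{A y e^{x y}}{2}
  -3·u_y = - 3 A x e^{x y}
  1/3·u·u_y = \frac{A^{2} x e^{2 x y}}{3}
So the left-hand side equals
  4 A^{2} x^{2} e^{2 x y} + \frac{A^{2} x e^{2 x y}}{3} - 3 A x e^{x y} + \frac{A y e^{x y}}{2}
This must equal f(x, y) identically; expanded, f = 16 x^{2} e^{2 x y} + \frac{4 x e^{2 x y}}{3} - 6 x e^{x y} + y e^{x y}.
Matching coefficients of the independent functions:
  [x e^{x y}]:  - 3 A = -6
  [x e^{2 x y}]:  \frac{A^{2}}{3} = \frac{4}{3}
  [x^{2} e^{2 x y}]:  4 A^{2} = 16
  [y e^{x y}]:  \frac{A}{2} = 1
Solving: A = 2.
Check against the point condition:
  u(0, 0) = 2  ⟹  A = 2  ✓
Hence u(x, y) = 2 e^{x y}.

Answer: u(x, y) = 2 e^{x y}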